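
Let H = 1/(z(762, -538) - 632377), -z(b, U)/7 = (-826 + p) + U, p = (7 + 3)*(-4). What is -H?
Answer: 1/622549 ≈ 1.6063e-6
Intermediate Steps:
p = -40 (p = 10*(-4) = -40)
z(b, U) = 6062 - 7*U (z(b, U) = -7*((-826 - 40) + U) = -7*(-866 + U) = 6062 - 7*U)
H = -1/622549 (H = 1/((6062 - 7*(-538)) - 632377) = 1/((6062 + 3766) - 632377) = 1/(9828 - 632377) = 1/(-622549) = -1/622549 ≈ -1.6063e-6)
-H = -1*(-1/622549) = 1/622549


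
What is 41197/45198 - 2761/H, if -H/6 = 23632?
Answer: 994366117/1068119136 ≈ 0.93095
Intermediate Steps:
H = -141792 (H = -6*23632 = -141792)
41197/45198 - 2761/H = 41197/45198 - 2761/(-141792) = 41197*(1/45198) - 2761*(-1/141792) = 41197/45198 + 2761/141792 = 994366117/1068119136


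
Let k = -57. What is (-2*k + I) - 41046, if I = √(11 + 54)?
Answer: -40932 + √65 ≈ -40924.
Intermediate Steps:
I = √65 ≈ 8.0623
(-2*k + I) - 41046 = (-2*(-57) + √65) - 41046 = (114 + √65) - 41046 = -40932 + √65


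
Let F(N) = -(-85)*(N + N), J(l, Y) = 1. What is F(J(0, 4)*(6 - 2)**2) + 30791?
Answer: 33511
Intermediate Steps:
F(N) = 170*N (F(N) = -(-85)*2*N = -(-170)*N = 170*N)
F(J(0, 4)*(6 - 2)**2) + 30791 = 170*(1*(6 - 2)**2) + 30791 = 170*(1*4**2) + 30791 = 170*(1*16) + 30791 = 170*16 + 30791 = 2720 + 30791 = 33511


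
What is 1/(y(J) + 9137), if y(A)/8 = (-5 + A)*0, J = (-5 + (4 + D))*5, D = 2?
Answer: 1/9137 ≈ 0.00010945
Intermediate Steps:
J = 5 (J = (-5 + (4 + 2))*5 = (-5 + 6)*5 = 1*5 = 5)
y(A) = 0 (y(A) = 8*((-5 + A)*0) = 8*0 = 0)
1/(y(J) + 9137) = 1/(0 + 9137) = 1/9137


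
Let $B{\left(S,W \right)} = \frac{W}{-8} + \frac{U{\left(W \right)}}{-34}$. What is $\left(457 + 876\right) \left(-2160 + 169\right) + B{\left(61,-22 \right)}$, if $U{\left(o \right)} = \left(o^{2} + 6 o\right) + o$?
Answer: $- \frac{180472677}{68} \approx -2.654 \cdot 10^{6}$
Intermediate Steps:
$U{\left(o \right)} = o^{2} + 7 o$
$B{\left(S,W \right)} = - \frac{W}{8} - \frac{W \left(7 + W\right)}{34}$ ($B{\left(S,W \right)} = \frac{W}{-8} + \frac{W \left(7 + W\right)}{-34} = W \left(- \frac{1}{8}\right) + W \left(7 + W\right) \left(- \frac{1}{34}\right) = - \frac{W}{8} - \frac{W \left(7 + W\right)}{34}$)
$\left(457 + 876\right) \left(-2160 + 169\right) + B{\left(61,-22 \right)} = \left(457 + 876\right) \left(-2160 + 169\right) + \frac{1}{136} \left(-22\right) \left(-45 - -88\right) = 1333 \left(-1991\right) + \frac{1}{136} \left(-22\right) \left(-45 + 88\right) = -2654003 + \frac{1}{136} \left(-22\right) 43 = -2654003 - \frac{473}{68} = - \frac{180472677}{68}$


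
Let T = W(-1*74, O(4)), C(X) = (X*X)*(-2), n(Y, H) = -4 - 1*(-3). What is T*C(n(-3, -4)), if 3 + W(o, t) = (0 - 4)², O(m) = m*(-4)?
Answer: -26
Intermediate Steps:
n(Y, H) = -1 (n(Y, H) = -4 + 3 = -1)
O(m) = -4*m
C(X) = -2*X² (C(X) = X²*(-2) = -2*X²)
W(o, t) = 13 (W(o, t) = -3 + (0 - 4)² = -3 + (-4)² = -3 + 16 = 13)
T = 13
T*C(n(-3, -4)) = 13*(-2*(-1)²) = 13*(-2*1) = 13*(-2) = -26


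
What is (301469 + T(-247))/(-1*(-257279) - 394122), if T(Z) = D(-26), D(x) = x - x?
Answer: -43067/19549 ≈ -2.2030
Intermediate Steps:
D(x) = 0
T(Z) = 0
(301469 + T(-247))/(-1*(-257279) - 394122) = (301469 + 0)/(-1*(-257279) - 394122) = 301469/(257279 - 394122) = 301469/(-136843) = 301469*(-1/136843) = -43067/19549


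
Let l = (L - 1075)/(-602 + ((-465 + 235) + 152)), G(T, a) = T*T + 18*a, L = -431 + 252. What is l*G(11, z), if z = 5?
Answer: 132297/340 ≈ 389.11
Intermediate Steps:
L = -179
G(T, a) = T**2 + 18*a
l = 627/340 (l = (-179 - 1075)/(-602 + ((-465 + 235) + 152)) = -1254/(-602 + (-230 + 152)) = -1254/(-602 - 78) = -1254/(-680) = -1254*(-1/680) = 627/340 ≈ 1.8441)
l*G(11, z) = 627*(11**2 + 18*5)/340 = 627*(121 + 90)/340 = (627/340)*211 = 132297/340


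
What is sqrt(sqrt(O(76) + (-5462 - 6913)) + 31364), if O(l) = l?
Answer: sqrt(31364 + 7*I*sqrt(251)) ≈ 177.1 + 0.3131*I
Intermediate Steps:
sqrt(sqrt(O(76) + (-5462 - 6913)) + 31364) = sqrt(sqrt(76 + (-5462 - 6913)) + 31364) = sqrt(sqrt(76 - 12375) + 31364) = sqrt(sqrt(-12299) + 31364) = sqrt(7*I*sqrt(251) + 31364) = sqrt(31364 + 7*I*sqrt(251))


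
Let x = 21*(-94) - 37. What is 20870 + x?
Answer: 18859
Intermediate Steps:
x = -2011 (x = -1974 - 37 = -2011)
20870 + x = 20870 - 2011 = 18859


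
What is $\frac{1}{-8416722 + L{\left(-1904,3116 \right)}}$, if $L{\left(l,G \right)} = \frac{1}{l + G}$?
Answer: $- \frac{1212}{10201067063} \approx -1.1881 \cdot 10^{-7}$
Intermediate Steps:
$L{\left(l,G \right)} = \frac{1}{G + l}$
$\frac{1}{-8416722 + L{\left(-1904,3116 \right)}} = \frac{1}{-8416722 + \frac{1}{3116 - 1904}} = \frac{1}{-8416722 + \frac{1}{1212}} = \frac{1}{- \frac{10201067063}{1212}} = - \frac{1212}{10201067063}$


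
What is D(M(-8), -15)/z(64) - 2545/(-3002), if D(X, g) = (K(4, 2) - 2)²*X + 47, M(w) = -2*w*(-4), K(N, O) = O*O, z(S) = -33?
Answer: 64673/9006 ≈ 7.1811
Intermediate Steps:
K(N, O) = O²
M(w) = 8*w
D(X, g) = 47 + 4*X (D(X, g) = (2² - 2)²*X + 47 = (4 - 2)²*X + 47 = 2²*X + 47 = 4*X + 47 = 47 + 4*X)
D(M(-8), -15)/z(64) - 2545/(-3002) = (47 + 4*(8*(-8)))/(-33) - 2545/(-3002) = (47 + 4*(-64))*(-1/33) - 2545*(-1/3002) = (47 - 256)*(-1/33) + 2545/3002 = -209*(-1/33) + 2545/3002 = 19/3 + 2545/3002 = 64673/9006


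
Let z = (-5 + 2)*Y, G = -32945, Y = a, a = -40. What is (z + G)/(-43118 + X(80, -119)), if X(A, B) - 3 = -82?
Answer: 32825/43197 ≈ 0.75989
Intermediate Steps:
Y = -40
X(A, B) = -79 (X(A, B) = 3 - 82 = -79)
z = 120 (z = (-5 + 2)*(-40) = -3*(-40) = 120)
(z + G)/(-43118 + X(80, -119)) = (120 - 32945)/(-43118 - 79) = -32825/(-43197) = -32825*(-1/43197) = 32825/43197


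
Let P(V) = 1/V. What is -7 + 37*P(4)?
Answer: 9/4 ≈ 2.2500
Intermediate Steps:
-7 + 37*P(4) = -7 + 37/4 = 9/4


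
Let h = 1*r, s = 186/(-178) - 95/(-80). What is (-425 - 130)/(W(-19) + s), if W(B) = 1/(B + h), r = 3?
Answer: -131720/19 ≈ -6932.6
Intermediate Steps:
s = 203/1424 (s = 186*(-1/178) - 95*(-1/80) = -93/89 + 19/16 = 203/1424 ≈ 0.14256)
h = 3 (h = 1*3 = 3)
W(B) = 1/(3 + B) (W(B) = 1/(B + 3) = 1/(3 + B))
(-425 - 130)/(W(-19) + s) = (-425 - 130)/(1/(3 - 19) + 203/1424) = -555/(1/(-16) + 203/1424) = -555/(-1/16 + 203/1424) = -555/57/712 = -555*712/57 = -131720/19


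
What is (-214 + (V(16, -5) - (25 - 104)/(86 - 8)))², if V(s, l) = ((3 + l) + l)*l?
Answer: 192737689/6084 ≈ 31679.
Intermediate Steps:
V(s, l) = l*(3 + 2*l) (V(s, l) = (3 + 2*l)*l = l*(3 + 2*l))
(-214 + (V(16, -5) - (25 - 104)/(86 - 8)))² = (-214 + (-5*(3 + 2*(-5)) - (25 - 104)/(86 - 8)))² = (-214 + (-5*(3 - 10) - (-79)/78))² = (-214 + (-5*(-7) - (-79)/78))² = (-214 + (35 - 1*(-79/78)))² = (-214 + (35 + 79/78))² = (-214 + 2809/78)² = (-13883/78)² = 192737689/6084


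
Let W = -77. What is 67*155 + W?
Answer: 10308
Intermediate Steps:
67*155 + W = 67*155 - 77 = 10385 - 77 = 10308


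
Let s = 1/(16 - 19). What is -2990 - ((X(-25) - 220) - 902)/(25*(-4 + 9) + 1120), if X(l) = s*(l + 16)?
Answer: -1240477/415 ≈ -2989.1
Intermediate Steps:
s = -⅓ (s = 1/(-3) = -⅓ ≈ -0.33333)
X(l) = -16/3 - l/3 (X(l) = -(l + 16)/3 = -(16 + l)/3 = -16/3 - l/3)
-2990 - ((X(-25) - 220) - 902)/(25*(-4 + 9) + 1120) = -2990 - (((-16/3 - ⅓*(-25)) - 220) - 902)/(25*(-4 + 9) + 1120) = -2990 - (((-16/3 + 25/3) - 220) - 902)/(25*5 + 1120) = -2990 - ((3 - 220) - 902)/(125 + 1120) = -2990 - (-217 - 902)/1245 = -2990 - (-1119)/1245 = -2990 - 1*(-373/415) = -2990 + 373/415 = -1240477/415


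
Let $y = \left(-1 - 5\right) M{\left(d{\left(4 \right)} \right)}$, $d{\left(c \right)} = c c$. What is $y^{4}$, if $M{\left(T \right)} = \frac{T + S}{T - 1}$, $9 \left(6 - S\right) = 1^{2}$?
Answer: $\frac{24098215696}{4100625} \approx 5876.7$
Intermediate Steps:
$S = \frac{53}{9}$ ($S = 6 - \frac{1^{2}}{9} = 6 - \frac{1}{9} = \frac{53}{9} \approx 5.8889$)
$d{\left(c \right)} = c^{2}$
$M{\left(T \right)} = \frac{\frac{53}{9} + T}{-1 + T}$ ($M{\left(T \right)} = \frac{T + \frac{53}{9}}{T - 1} = \frac{\frac{53}{9} + T}{-1 + T}$)
$y = - \frac{394}{45}$ ($y = \left(-1 - 5\right) \frac{\frac{53}{9} + 4^{2}}{-1 + 4^{2}} = - 6 \frac{\frac{53}{9} + 16}{-1 + 16} = - 6 \cdot \frac{1}{15} \cdot \frac{197}{9} = \left(-6\right) \frac{197}{135} = - \frac{394}{45} \approx -8.7556$)
$y^{4} = \left(- \frac{394}{45}\right)^{4} = \frac{24098215696}{4100625}$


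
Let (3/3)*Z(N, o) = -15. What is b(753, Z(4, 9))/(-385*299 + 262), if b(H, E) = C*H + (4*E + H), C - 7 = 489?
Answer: -374181/114853 ≈ -3.2579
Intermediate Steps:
C = 496 (C = 7 + 489 = 496)
Z(N, o) = -15
b(H, E) = 4*E + 497*H (b(H, E) = 496*H + (4*E + H) = 496*H + (H + 4*E) = 4*E + 497*H)
b(753, Z(4, 9))/(-385*299 + 262) = (4*(-15) + 497*753)/(-385*299 + 262) = (-60 + 374241)/(-115115 + 262) = 374181/(-114853) = 374181*(-1/114853) = -374181/114853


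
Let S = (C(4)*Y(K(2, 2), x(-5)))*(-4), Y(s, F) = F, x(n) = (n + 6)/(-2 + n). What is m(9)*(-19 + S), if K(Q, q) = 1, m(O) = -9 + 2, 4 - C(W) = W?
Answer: 133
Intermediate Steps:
C(W) = 4 - W
m(O) = -7
x(n) = (6 + n)/(-2 + n)
S = 0 (S = ((4 - 1*4)*((6 - 5)/(-2 - 5)))*(-4) = ((4 - 4)*(1/(-7)))*(-4) = (0*(-⅐*1))*(-4) = (0*(-⅐))*(-4) = 0*(-4) = 0)
m(9)*(-19 + S) = -7*(-19 + 0) = -7*(-19) = 133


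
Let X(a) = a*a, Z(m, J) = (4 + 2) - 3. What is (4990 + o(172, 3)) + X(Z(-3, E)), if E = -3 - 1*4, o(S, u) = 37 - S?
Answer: 4864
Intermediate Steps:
E = -7 (E = -3 - 4 = -7)
Z(m, J) = 3 (Z(m, J) = 6 - 3 = 3)
X(a) = a²
(4990 + o(172, 3)) + X(Z(-3, E)) = (4990 + (37 - 1*172)) + 3² = (4990 + (37 - 172)) + 9 = (4990 - 135) + 9 = 4855 + 9 = 4864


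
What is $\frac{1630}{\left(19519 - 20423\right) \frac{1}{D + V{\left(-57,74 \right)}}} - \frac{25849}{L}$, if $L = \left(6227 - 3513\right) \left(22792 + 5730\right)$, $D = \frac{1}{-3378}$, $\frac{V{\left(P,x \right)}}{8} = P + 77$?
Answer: $- \frac{75437679329587}{261486615624} \approx -288.5$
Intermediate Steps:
$V{\left(P,x \right)} = 616 + 8 P$ ($V{\left(P,x \right)} = 8 \left(P + 77\right) = 8 \left(77 + P\right) = 616 + 8 P$)
$D = - \frac{1}{3378} \approx -0.00029603$
$L = 77408708$ ($L = 2714 \cdot 28522 = 77408708$)
$\frac{1630}{\left(19519 - 20423\right) \frac{1}{D + V{\left(-57,74 \right)}}} - \frac{25849}{L} = \frac{1630}{\left(19519 - 20423\right) \frac{1}{- \frac{1}{3378} + \left(616 + 8 \left(-57\right)\right)}} - \frac{25849}{77408708} = \frac{1630}{\left(-904\right) \frac{1}{- \frac{1}{3378} + \left(616 - 456\right)}} - \frac{25849}{77408708} = \frac{1630}{\left(-904\right) \frac{1}{- \frac{1}{3378} + 160}} - \frac{25849}{77408708} = \frac{1630}{\left(-904\right) \frac{1}{\frac{540479}{3378}}} - \frac{25849}{77408708} = \frac{1630}{\left(-904\right) \frac{3378}{540479}} - \frac{25849}{77408708} = \frac{1630}{- \frac{27024}{4783}} - \frac{25849}{77408708} = 1630 \left(- \frac{4783}{27024}\right) - \frac{25849}{77408708} = - \frac{3898145}{13512} - \frac{25849}{77408708} = - \frac{75437679329587}{261486615624}$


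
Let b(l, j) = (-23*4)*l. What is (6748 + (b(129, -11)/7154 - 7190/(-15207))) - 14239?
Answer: -407540753257/54395439 ≈ -7492.2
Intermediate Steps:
b(l, j) = -92*l
(6748 + (b(129, -11)/7154 - 7190/(-15207))) - 14239 = (6748 + (-92*129/7154 - 7190/(-15207))) - 14239 = (6748 + (-11868*1/7154 - 7190*(-1/15207))) - 14239 = (6748 + (-5934/3577 + 7190/15207)) - 14239 = (6748 - 64519708/54395439) - 14239 = 366995902664/54395439 - 14239 = -407540753257/54395439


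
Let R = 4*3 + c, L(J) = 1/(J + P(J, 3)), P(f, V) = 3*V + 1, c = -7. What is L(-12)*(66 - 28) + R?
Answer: -14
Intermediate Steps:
P(f, V) = 1 + 3*V
L(J) = 1/(10 + J) (L(J) = 1/(J + (1 + 3*3)) = 1/(J + (1 + 9)) = 1/(J + 10) = 1/(10 + J))
R = 5 (R = 4*3 - 7 = 12 - 7 = 5)
L(-12)*(66 - 28) + R = (66 - 28)/(10 - 12) + 5 = 38/(-2) + 5 = -½*38 + 5 = -19 + 5 = -14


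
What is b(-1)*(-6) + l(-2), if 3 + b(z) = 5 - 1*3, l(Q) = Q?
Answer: 4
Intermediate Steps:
b(z) = -1 (b(z) = -3 + (5 - 1*3) = -3 + (5 - 3) = -3 + 2 = -1)
b(-1)*(-6) + l(-2) = -1*(-6) - 2 = 6 - 2 = 4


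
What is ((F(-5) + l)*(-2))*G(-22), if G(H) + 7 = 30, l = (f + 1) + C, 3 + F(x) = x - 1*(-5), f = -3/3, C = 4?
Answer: -46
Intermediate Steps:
f = -1 (f = -3*⅓ = -1)
F(x) = 2 + x (F(x) = -3 + (x - 1*(-5)) = -3 + (x + 5) = -3 + (5 + x) = 2 + x)
l = 4 (l = (-1 + 1) + 4 = 0 + 4 = 4)
G(H) = 23 (G(H) = -7 + 30 = 23)
((F(-5) + l)*(-2))*G(-22) = (((2 - 5) + 4)*(-2))*23 = ((-3 + 4)*(-2))*23 = (1*(-2))*23 = -2*23 = -46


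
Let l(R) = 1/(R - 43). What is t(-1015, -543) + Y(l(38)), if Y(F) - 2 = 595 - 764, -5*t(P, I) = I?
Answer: -292/5 ≈ -58.400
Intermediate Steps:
t(P, I) = -I/5
l(R) = 1/(-43 + R)
Y(F) = -167 (Y(F) = 2 + (595 - 764) = 2 - 169 = -167)
t(-1015, -543) + Y(l(38)) = -1/5*(-543) - 167 = 543/5 - 167 = -292/5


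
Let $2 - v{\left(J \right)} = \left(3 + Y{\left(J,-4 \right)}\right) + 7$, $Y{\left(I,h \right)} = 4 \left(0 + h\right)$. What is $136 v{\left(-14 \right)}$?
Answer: $1088$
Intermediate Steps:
$Y{\left(I,h \right)} = 4 h$
$v{\left(J \right)} = 8$ ($v{\left(J \right)} = 2 - \left(\left(3 + 4 \left(-4\right)\right) + 7\right) = 2 - \left(\left(3 - 16\right) + 7\right) = 2 - \left(-13 + 7\right) = 2 - -6 = 2 + 6 = 8$)
$136 v{\left(-14 \right)} = 136 \cdot 8 = 1088$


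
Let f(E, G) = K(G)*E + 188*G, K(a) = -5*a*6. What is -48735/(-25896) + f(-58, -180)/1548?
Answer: -82513945/371176 ≈ -222.30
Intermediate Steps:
K(a) = -30*a
f(E, G) = 188*G - 30*E*G (f(E, G) = (-30*G)*E + 188*G = -30*E*G + 188*G = 188*G - 30*E*G)
-48735/(-25896) + f(-58, -180)/1548 = -48735/(-25896) + (2*(-180)*(94 - 15*(-58)))/1548 = -48735*(-1/25896) + (2*(-180)*(94 + 870))*(1/1548) = 16245/8632 + (2*(-180)*964)*(1/1548) = 16245/8632 - 347040*1/1548 = 16245/8632 - 9640/43 = -82513945/371176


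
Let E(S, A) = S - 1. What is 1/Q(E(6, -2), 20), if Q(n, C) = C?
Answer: 1/20 ≈ 0.050000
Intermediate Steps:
E(S, A) = -1 + S
1/Q(E(6, -2), 20) = 1/20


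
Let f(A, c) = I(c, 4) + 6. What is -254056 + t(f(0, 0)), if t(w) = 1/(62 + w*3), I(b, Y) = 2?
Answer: -21848815/86 ≈ -2.5406e+5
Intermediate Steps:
f(A, c) = 8 (f(A, c) = 2 + 6 = 8)
t(w) = 1/(62 + 3*w)
-254056 + t(f(0, 0)) = -254056 + 1/(62 + 3*8) = -254056 + 1/(62 + 24) = -254056 + 1/86 = -21848815/86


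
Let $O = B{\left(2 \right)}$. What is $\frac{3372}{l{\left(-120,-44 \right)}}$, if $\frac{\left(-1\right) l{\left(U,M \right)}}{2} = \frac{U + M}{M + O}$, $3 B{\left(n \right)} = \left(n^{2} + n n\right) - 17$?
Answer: $- \frac{39621}{82} \approx -483.18$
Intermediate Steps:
$B{\left(n \right)} = - \frac{17}{3} + \frac{2 n^{2}}{3}$ ($B{\left(n \right)} = \frac{\left(n^{2} + n n\right) - 17}{3} = \frac{\left(n^{2} + n^{2}\right) - 17}{3} = \frac{2 n^{2} - 17}{3} = \frac{-17 + 2 n^{2}}{3} = - \frac{17}{3} + \frac{2 n^{2}}{3}$)
$O = -3$ ($O = - \frac{17}{3} + \frac{2 \cdot 2^{2}}{3} = - \frac{17}{3} + \frac{2}{3} \cdot 4 = - \frac{17}{3} + \frac{8}{3} = -3$)
$l{\left(U,M \right)} = - \frac{2 \left(M + U\right)}{-3 + M}$ ($l{\left(U,M \right)} = - 2 \frac{U + M}{M - 3} = - 2 \frac{M + U}{-3 + M} = - \frac{2 \left(M + U\right)}{-3 + M}$)
$\frac{3372}{l{\left(-120,-44 \right)}} = \frac{3372}{2 \frac{1}{-3 - 44} \left(\left(-1\right) \left(-44\right) - -120\right)} = \frac{3372}{2 \frac{1}{-47} \left(44 + 120\right)} = \frac{3372}{2 \left(- \frac{1}{47}\right) 164} = \frac{3372}{- \frac{328}{47}} = 3372 \left(- \frac{47}{328}\right) = - \frac{39621}{82}$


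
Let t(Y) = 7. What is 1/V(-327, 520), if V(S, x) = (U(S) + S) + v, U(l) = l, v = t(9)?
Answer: -1/647 ≈ -0.0015456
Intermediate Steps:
v = 7
V(S, x) = 7 + 2*S (V(S, x) = (S + S) + 7 = 2*S + 7 = 7 + 2*S)
1/V(-327, 520) = 1/(7 + 2*(-327)) = 1/(7 - 654) = 1/(-647) = -1/647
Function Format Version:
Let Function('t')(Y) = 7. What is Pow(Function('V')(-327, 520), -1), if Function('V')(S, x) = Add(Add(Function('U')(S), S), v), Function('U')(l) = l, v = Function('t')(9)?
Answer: Rational(-1, 647) ≈ -0.0015456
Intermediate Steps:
v = 7
Function('V')(S, x) = Add(7, Mul(2, S)) (Function('V')(S, x) = Add(Add(S, S), 7) = Add(Mul(2, S), 7) = Add(7, Mul(2, S)))
Pow(Function('V')(-327, 520), -1) = Pow(Add(7, Mul(2, -327)), -1) = Pow(Add(7, -654), -1) = Pow(-647, -1) = Rational(-1, 647)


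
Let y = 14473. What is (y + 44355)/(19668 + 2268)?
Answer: 14707/5484 ≈ 2.6818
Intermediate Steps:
(y + 44355)/(19668 + 2268) = (14473 + 44355)/(19668 + 2268) = 58828/21936 = 58828*(1/21936) = 14707/5484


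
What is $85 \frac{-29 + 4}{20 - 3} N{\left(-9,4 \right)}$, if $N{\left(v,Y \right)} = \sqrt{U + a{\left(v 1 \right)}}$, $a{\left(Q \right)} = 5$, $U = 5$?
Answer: $- 125 \sqrt{10} \approx -395.28$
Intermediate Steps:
$N{\left(v,Y \right)} = \sqrt{10}$ ($N{\left(v,Y \right)} = \sqrt{5 + 5} = \sqrt{10}$)
$85 \frac{-29 + 4}{20 - 3} N{\left(-9,4 \right)} = 85 \frac{-29 + 4}{20 - 3} \sqrt{10} = 85 \left(- \frac{25}{17}\right) \sqrt{10} = - 125 \sqrt{10}$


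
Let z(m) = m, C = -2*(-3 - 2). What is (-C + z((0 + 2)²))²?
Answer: 36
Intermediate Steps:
C = 10 (C = -2*(-5) = 10)
(-C + z((0 + 2)²))² = (-1*10 + (0 + 2)²)² = (-10 + 2²)² = (-10 + 4)² = (-6)² = 36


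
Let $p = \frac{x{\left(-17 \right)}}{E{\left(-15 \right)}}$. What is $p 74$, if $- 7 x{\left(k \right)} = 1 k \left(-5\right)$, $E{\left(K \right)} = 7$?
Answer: $- \frac{6290}{49} \approx -128.37$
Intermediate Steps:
$x{\left(k \right)} = \frac{5 k}{7}$ ($x{\left(k \right)} = - \frac{1 k \left(-5\right)}{7} = - \frac{k \left(-5\right)}{7} = - \frac{\left(-5\right) k}{7} = \frac{5 k}{7}$)
$p = - \frac{85}{49}$ ($p = \frac{\frac{5}{7} \left(-17\right)}{7} = \left(- \frac{85}{7}\right) \frac{1}{7} = - \frac{85}{49} \approx -1.7347$)
$p 74 = \left(- \frac{85}{49}\right) 74 = - \frac{6290}{49}$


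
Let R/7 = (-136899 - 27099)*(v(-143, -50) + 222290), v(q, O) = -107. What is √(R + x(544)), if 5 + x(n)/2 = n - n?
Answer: 2*I*√63765743362 ≈ 5.0504e+5*I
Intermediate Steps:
x(n) = -10 (x(n) = -10 + 2*(n - n) = -10 + 2*0 = -10 + 0 = -10)
R = -255062973438 (R = 7*((-136899 - 27099)*(-107 + 222290)) = 7*(-163998*222183) = 7*(-36437567634) = -255062973438)
√(R + x(544)) = √(-255062973438 - 10) = √(-255062973448) = 2*I*√63765743362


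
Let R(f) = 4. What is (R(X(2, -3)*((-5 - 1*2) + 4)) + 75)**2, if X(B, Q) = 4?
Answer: 6241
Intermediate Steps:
(R(X(2, -3)*((-5 - 1*2) + 4)) + 75)**2 = (4 + 75)**2 = 79**2 = 6241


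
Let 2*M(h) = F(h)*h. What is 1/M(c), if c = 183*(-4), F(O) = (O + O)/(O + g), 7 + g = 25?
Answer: -119/89304 ≈ -0.0013325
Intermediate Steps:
g = 18 (g = -7 + 25 = 18)
F(O) = 2*O/(18 + O) (F(O) = (O + O)/(O + 18) = (2*O)/(18 + O) = 2*O/(18 + O))
c = -732
M(h) = h²/(18 + h) (M(h) = ((2*h/(18 + h))*h)/2 = (2*h²/(18 + h))/2 = h²/(18 + h))
1/M(c) = 1/((-732)²/(18 - 732)) = 1/(535824/(-714)) = 1/(535824*(-1/714)) = 1/(-89304/119) = -119/89304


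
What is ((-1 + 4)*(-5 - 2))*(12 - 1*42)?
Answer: 630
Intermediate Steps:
((-1 + 4)*(-5 - 2))*(12 - 1*42) = (3*(-7))*(12 - 42) = -21*(-30) = 630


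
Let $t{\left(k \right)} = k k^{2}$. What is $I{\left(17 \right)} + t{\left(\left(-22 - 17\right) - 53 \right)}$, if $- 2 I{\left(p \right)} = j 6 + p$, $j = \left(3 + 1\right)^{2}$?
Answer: $- \frac{1557489}{2} \approx -7.7874 \cdot 10^{5}$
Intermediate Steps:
$j = 16$ ($j = 4^{2} = 16$)
$I{\left(p \right)} = -48 - \frac{p}{2}$ ($I{\left(p \right)} = - \frac{16 \cdot 6 + p}{2} = - \frac{96 + p}{2} = -48 - \frac{p}{2}$)
$t{\left(k \right)} = k^{3}$
$I{\left(17 \right)} + t{\left(\left(-22 - 17\right) - 53 \right)} = \left(-48 - \frac{17}{2}\right) + \left(\left(-22 - 17\right) - 53\right)^{3} = \left(-48 - \frac{17}{2}\right) + \left(-39 - 53\right)^{3} = - \frac{113}{2} + \left(-92\right)^{3} = - \frac{113}{2} - 778688 = - \frac{1557489}{2}$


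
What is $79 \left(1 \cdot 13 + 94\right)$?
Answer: $8453$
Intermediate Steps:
$79 \left(1 \cdot 13 + 94\right) = 79 \left(13 + 94\right) = 79 \cdot 107 = 8453$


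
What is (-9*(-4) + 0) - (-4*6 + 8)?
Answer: 52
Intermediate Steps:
(-9*(-4) + 0) - (-4*6 + 8) = (36 + 0) - (-24 + 8) = 36 - 1*(-16) = 36 + 16 = 52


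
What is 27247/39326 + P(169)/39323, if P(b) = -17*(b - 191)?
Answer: 1086141705/1546416298 ≈ 0.70236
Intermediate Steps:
P(b) = 3247 - 17*b (P(b) = -17*(-191 + b) = 3247 - 17*b)
27247/39326 + P(169)/39323 = 27247/39326 + (3247 - 17*169)/39323 = 27247*(1/39326) + (3247 - 2873)*(1/39323) = 27247/39326 + 374*(1/39323) = 27247/39326 + 374/39323 = 1086141705/1546416298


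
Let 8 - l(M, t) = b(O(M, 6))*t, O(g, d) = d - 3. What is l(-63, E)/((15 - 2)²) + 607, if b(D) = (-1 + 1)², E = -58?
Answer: 102591/169 ≈ 607.05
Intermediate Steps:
O(g, d) = -3 + d
b(D) = 0 (b(D) = 0² = 0)
l(M, t) = 8 (l(M, t) = 8 - 0*t = 8 - 1*0 = 8 + 0 = 8)
l(-63, E)/((15 - 2)²) + 607 = 8/((15 - 2)²) + 607 = 8/(13²) + 607 = 8/169 + 607 = 102591/169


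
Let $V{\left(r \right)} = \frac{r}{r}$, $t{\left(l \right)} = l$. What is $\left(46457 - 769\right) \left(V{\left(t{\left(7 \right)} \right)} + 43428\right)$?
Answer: $1984184152$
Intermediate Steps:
$V{\left(r \right)} = 1$
$\left(46457 - 769\right) \left(V{\left(t{\left(7 \right)} \right)} + 43428\right) = \left(46457 - 769\right) \left(1 + 43428\right) = 45688 \cdot 43429 = 1984184152$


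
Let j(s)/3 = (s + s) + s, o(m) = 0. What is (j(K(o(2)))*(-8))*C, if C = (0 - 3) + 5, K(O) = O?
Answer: 0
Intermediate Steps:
j(s) = 9*s (j(s) = 3*((s + s) + s) = 3*(2*s + s) = 3*(3*s) = 9*s)
C = 2 (C = -3 + 5 = 2)
(j(K(o(2)))*(-8))*C = ((9*0)*(-8))*2 = (0*(-8))*2 = 0*2 = 0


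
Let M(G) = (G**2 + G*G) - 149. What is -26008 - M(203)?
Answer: -108277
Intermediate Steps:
M(G) = -149 + 2*G**2 (M(G) = (G**2 + G**2) - 149 = 2*G**2 - 149 = -149 + 2*G**2)
-26008 - M(203) = -26008 - (-149 + 2*203**2) = -26008 - (-149 + 2*41209) = -26008 - (-149 + 82418) = -26008 - 1*82269 = -26008 - 82269 = -108277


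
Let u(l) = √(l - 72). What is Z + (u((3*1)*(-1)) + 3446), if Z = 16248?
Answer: 19694 + 5*I*√3 ≈ 19694.0 + 8.6602*I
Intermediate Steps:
u(l) = √(-72 + l)
Z + (u((3*1)*(-1)) + 3446) = 16248 + (√(-72 + (3*1)*(-1)) + 3446) = 16248 + (√(-72 + 3*(-1)) + 3446) = 16248 + (√(-72 - 3) + 3446) = 16248 + (√(-75) + 3446) = 16248 + (5*I*√3 + 3446) = 16248 + (3446 + 5*I*√3) = 19694 + 5*I*√3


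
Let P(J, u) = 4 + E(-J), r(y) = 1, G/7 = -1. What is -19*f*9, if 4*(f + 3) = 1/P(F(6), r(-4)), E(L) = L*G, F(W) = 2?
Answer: 4085/8 ≈ 510.63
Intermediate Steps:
G = -7 (G = 7*(-1) = -7)
E(L) = -7*L (E(L) = L*(-7) = -7*L)
P(J, u) = 4 + 7*J (P(J, u) = 4 - (-7)*J = 4 + 7*J)
f = -215/72 (f = -3 + 1/(4*(4 + 7*2)) = -3 + 1/(4*(4 + 14)) = -3 + (¼)/18 = -3 + (¼)*(1/18) = -3 + 1/72 = -215/72 ≈ -2.9861)
-19*f*9 = -19*(-215/72)*9 = (4085/72)*9 = 4085/8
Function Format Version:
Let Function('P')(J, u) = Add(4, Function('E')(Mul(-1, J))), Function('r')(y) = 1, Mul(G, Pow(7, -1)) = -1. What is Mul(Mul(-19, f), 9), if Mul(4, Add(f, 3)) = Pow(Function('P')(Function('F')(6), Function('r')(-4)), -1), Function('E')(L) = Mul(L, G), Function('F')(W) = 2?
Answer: Rational(4085, 8) ≈ 510.63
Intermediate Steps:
G = -7 (G = Mul(7, -1) = -7)
Function('E')(L) = Mul(-7, L) (Function('E')(L) = Mul(L, -7) = Mul(-7, L))
Function('P')(J, u) = Add(4, Mul(7, J)) (Function('P')(J, u) = Add(4, Mul(-7, Mul(-1, J))) = Add(4, Mul(7, J)))
f = Rational(-215, 72) (f = Add(-3, Mul(Rational(1, 4), Pow(Add(4, Mul(7, 2)), -1))) = Add(-3, Mul(Rational(1, 4), Pow(Add(4, 14), -1))) = Add(-3, Mul(Rational(1, 4), Pow(18, -1))) = Add(-3, Mul(Rational(1, 4), Rational(1, 18))) = Add(-3, Rational(1, 72)) = Rational(-215, 72) ≈ -2.9861)
Mul(Mul(-19, f), 9) = Mul(Mul(-19, Rational(-215, 72)), 9) = Mul(Rational(4085, 72), 9) = Rational(4085, 8)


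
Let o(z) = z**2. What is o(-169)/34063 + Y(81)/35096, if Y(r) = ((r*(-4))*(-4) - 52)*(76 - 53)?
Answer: 494246853/298868762 ≈ 1.6537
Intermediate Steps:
Y(r) = -1196 + 368*r (Y(r) = (-4*r*(-4) - 52)*23 = (16*r - 52)*23 = (-52 + 16*r)*23 = -1196 + 368*r)
o(-169)/34063 + Y(81)/35096 = (-169)**2/34063 + (-1196 + 368*81)/35096 = 28561*(1/34063) + (-1196 + 29808)*(1/35096) = 28561/34063 + 28612*(1/35096) = 28561/34063 + 7153/8774 = 494246853/298868762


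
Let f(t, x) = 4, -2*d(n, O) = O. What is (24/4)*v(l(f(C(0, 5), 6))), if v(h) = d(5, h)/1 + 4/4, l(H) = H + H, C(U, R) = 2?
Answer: -18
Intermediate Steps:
d(n, O) = -O/2
l(H) = 2*H
v(h) = 1 - h/2 (v(h) = -h/2/1 + 4/4 = -h/2*1 + 4*(¼) = -h/2 + 1 = 1 - h/2)
(24/4)*v(l(f(C(0, 5), 6))) = (24/4)*(1 - 4) = (24*(¼))*(1 - ½*8) = 6*(1 - 4) = 6*(-3) = -18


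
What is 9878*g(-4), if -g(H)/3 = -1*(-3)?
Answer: -88902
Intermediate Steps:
g(H) = -9 (g(H) = -(-3)*(-3) = -3*3 = -9)
9878*g(-4) = 9878*(-9) = -88902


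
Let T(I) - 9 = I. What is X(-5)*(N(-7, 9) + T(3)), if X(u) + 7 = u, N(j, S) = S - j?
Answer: -336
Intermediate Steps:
T(I) = 9 + I
X(u) = -7 + u
X(-5)*(N(-7, 9) + T(3)) = (-7 - 5)*((9 - 1*(-7)) + (9 + 3)) = -12*((9 + 7) + 12) = -12*(16 + 12) = -12*28 = -336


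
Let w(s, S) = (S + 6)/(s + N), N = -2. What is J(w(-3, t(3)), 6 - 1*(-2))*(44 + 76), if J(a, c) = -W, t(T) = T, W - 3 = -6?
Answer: 360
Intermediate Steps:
W = -3 (W = 3 - 6 = -3)
w(s, S) = (6 + S)/(-2 + s) (w(s, S) = (S + 6)/(s - 2) = (6 + S)/(-2 + s))
J(a, c) = 3 (J(a, c) = -1*(-3) = 3)
J(w(-3, t(3)), 6 - 1*(-2))*(44 + 76) = 3*(44 + 76) = 3*120 = 360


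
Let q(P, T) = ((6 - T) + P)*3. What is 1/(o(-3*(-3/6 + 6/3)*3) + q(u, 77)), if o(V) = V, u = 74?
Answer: -2/9 ≈ -0.22222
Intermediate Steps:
q(P, T) = 18 - 3*T + 3*P (q(P, T) = (6 + P - T)*3 = 18 - 3*T + 3*P)
1/(o(-3*(-3/6 + 6/3)*3) + q(u, 77)) = 1/(-3*(-3/6 + 6/3)*3 + (18 - 3*77 + 3*74)) = 1/(-3*(-3*⅙ + 6*(⅓))*3 + (18 - 231 + 222)) = 1/(-3*(-½ + 2)*3 + 9) = 1/(-3*3/2*3 + 9) = 1/(-9/2*3 + 9) = 1/(-27/2 + 9) = 1/(-9/2) = -2/9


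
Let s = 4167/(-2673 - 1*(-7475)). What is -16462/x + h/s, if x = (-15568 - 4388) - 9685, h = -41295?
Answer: -1959233303012/41171349 ≈ -47587.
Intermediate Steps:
x = -29641 (x = -19956 - 9685 = -29641)
s = 4167/4802 (s = 4167/(-2673 + 7475) = 4167/4802 ≈ 0.86776)
-16462/x + h/s = -16462/(-29641) - 41295/4167/4802 = -16462*(-1/29641) - 41295*4802/4167 = 16462/29641 - 66099530/1389 = -1959233303012/41171349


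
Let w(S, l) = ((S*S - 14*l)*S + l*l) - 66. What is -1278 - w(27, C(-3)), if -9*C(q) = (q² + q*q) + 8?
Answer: -1781623/81 ≈ -21995.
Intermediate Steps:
C(q) = -8/9 - 2*q²/9 (C(q) = -((q² + q*q) + 8)/9 = -((q² + q²) + 8)/9 = -(2*q² + 8)/9 = -(8 + 2*q²)/9 = -8/9 - 2*q²/9)
w(S, l) = -66 + l² + S*(S² - 14*l) (w(S, l) = ((S² - 14*l)*S + l²) - 66 = (S*(S² - 14*l) + l²) - 66 = (l² + S*(S² - 14*l)) - 66 = -66 + l² + S*(S² - 14*l))
-1278 - w(27, C(-3)) = -1278 - (-66 + 27³ + (-8/9 - 2/9*(-3)²)² - 14*27*(-8/9 - 2/9*(-3)²)) = -1278 - (-66 + 19683 + (-8/9 - 2/9*9)² - 14*27*(-8/9 - 2/9*9)) = -1278 - (-66 + 19683 + (-8/9 - 2)² - 14*27*(-8/9 - 2)) = -1278 - (-66 + 19683 + (-26/9)² - 14*27*(-26/9)) = -1278 - (-66 + 19683 + 676/81 + 1092) = -1278 - 1*1678105/81 = -1278 - 1678105/81 = -1781623/81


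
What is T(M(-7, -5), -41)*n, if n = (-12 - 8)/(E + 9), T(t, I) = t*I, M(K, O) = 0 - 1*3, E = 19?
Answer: -615/7 ≈ -87.857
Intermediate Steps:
M(K, O) = -3 (M(K, O) = 0 - 3 = -3)
T(t, I) = I*t
n = -5/7 (n = (-12 - 8)/(19 + 9) = -20/28 = -20*1/28 = -5/7 ≈ -0.71429)
T(M(-7, -5), -41)*n = -41*(-3)*(-5/7) = 123*(-5/7) = -615/7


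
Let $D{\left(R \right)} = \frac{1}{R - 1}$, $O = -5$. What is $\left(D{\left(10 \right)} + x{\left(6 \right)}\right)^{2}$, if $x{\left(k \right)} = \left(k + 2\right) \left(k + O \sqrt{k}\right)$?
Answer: $\frac{965089}{81} - \frac{34640 \sqrt{6}}{9} \approx 2486.9$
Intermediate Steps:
$D{\left(R \right)} = \frac{1}{-1 + R}$
$x{\left(k \right)} = \left(2 + k\right) \left(k - 5 \sqrt{k}\right)$ ($x{\left(k \right)} = \left(k + 2\right) \left(k - 5 \sqrt{k}\right) = \left(2 + k\right) \left(k - 5 \sqrt{k}\right)$)
$\left(D{\left(10 \right)} + x{\left(6 \right)}\right)^{2} = \left(\frac{1}{-1 + 10} + \left(6^{2} - 10 \sqrt{6} - 5 \cdot 6^{\frac{3}{2}} + 2 \cdot 6\right)\right)^{2} = \left(\frac{1}{9} + \left(36 - 10 \sqrt{6} - 5 \cdot 6 \sqrt{6} + 12\right)\right)^{2} = \left(\frac{1}{9} + \left(36 - 10 \sqrt{6} - 30 \sqrt{6} + 12\right)\right)^{2} = \left(\frac{1}{9} + \left(48 - 40 \sqrt{6}\right)\right)^{2} = \left(\frac{433}{9} - 40 \sqrt{6}\right)^{2}$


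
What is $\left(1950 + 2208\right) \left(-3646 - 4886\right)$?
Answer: $-35476056$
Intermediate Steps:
$\left(1950 + 2208\right) \left(-3646 - 4886\right) = 4158 \left(-8532\right) = -35476056$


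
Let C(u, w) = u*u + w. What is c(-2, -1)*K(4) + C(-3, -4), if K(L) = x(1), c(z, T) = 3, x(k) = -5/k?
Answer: -10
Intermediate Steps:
C(u, w) = w + u² (C(u, w) = u² + w = w + u²)
K(L) = -5 (K(L) = -5/1 = -5*1 = -5)
c(-2, -1)*K(4) + C(-3, -4) = 3*(-5) + (-4 + (-3)²) = -15 + (-4 + 9) = -15 + 5 = -10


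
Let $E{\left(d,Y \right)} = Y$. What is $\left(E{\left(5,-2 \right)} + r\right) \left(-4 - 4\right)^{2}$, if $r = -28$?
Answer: $-1920$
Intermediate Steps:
$\left(E{\left(5,-2 \right)} + r\right) \left(-4 - 4\right)^{2} = \left(-2 - 28\right) \left(-4 - 4\right)^{2} = - 30 \left(-8\right)^{2} = \left(-30\right) 64 = -1920$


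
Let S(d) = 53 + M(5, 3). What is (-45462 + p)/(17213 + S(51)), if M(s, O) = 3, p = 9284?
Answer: -36178/17269 ≈ -2.0950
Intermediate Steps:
S(d) = 56 (S(d) = 53 + 3 = 56)
(-45462 + p)/(17213 + S(51)) = (-45462 + 9284)/(17213 + 56) = -36178/17269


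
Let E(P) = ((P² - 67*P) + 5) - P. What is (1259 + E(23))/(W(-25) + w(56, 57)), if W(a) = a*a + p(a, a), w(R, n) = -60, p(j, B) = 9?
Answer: 229/574 ≈ 0.39895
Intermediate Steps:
W(a) = 9 + a² (W(a) = a*a + 9 = a² + 9 = 9 + a²)
E(P) = 5 + P² - 68*P (E(P) = (5 + P² - 67*P) - P = 5 + P² - 68*P)
(1259 + E(23))/(W(-25) + w(56, 57)) = (1259 + (5 + 23² - 68*23))/((9 + (-25)²) - 60) = (1259 + (5 + 529 - 1564))/((9 + 625) - 60) = (1259 - 1030)/(634 - 60) = 229/574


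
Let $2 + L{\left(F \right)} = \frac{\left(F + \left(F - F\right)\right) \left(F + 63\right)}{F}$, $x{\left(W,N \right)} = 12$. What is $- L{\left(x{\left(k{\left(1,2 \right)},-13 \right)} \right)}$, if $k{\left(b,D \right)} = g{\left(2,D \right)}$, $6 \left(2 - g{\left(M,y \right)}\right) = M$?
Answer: $-73$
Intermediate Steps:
$g{\left(M,y \right)} = 2 - \frac{M}{6}$
$k{\left(b,D \right)} = \frac{5}{3}$ ($k{\left(b,D \right)} = 2 - \frac{1}{3} = \frac{5}{3}$)
$L{\left(F \right)} = 61 + F$ ($L{\left(F \right)} = -2 + \frac{\left(F + \left(F - F\right)\right) \left(F + 63\right)}{F} = -2 + \frac{\left(F + 0\right) \left(63 + F\right)}{F} = -2 + \frac{F \left(63 + F\right)}{F} = -2 + \left(63 + F\right) = 61 + F$)
$- L{\left(x{\left(k{\left(1,2 \right)},-13 \right)} \right)} = - (61 + 12) = \left(-1\right) 73 = -73$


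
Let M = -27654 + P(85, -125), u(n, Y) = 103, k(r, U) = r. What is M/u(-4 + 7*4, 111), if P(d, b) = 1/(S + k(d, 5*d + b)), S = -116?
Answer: -857275/3193 ≈ -268.49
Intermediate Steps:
P(d, b) = 1/(-116 + d)
M = -857275/31 (M = -27654 + 1/(-116 + 85) = -27654 + 1/(-31) = -27654 - 1/31 = -857275/31 ≈ -27654.)
M/u(-4 + 7*4, 111) = -857275/31/103 = -857275/31*1/103 = -857275/3193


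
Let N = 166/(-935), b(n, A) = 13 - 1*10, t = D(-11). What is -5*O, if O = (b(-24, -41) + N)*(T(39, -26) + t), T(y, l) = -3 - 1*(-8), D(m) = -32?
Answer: 71253/187 ≈ 381.03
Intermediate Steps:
t = -32
b(n, A) = 3 (b(n, A) = 13 - 10 = 3)
T(y, l) = 5 (T(y, l) = -3 + 8 = 5)
N = -166/935 (N = 166*(-1/935) = -166/935 ≈ -0.17754)
O = -71253/935 (O = (3 - 166/935)*(5 - 32) = (2639/935)*(-27) = -71253/935 ≈ -76.206)
-5*O = -5*(-71253/935) = 71253/187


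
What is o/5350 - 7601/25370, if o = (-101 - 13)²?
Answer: 28904317/13572950 ≈ 2.1296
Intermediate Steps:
o = 12996 (o = (-114)² = 12996)
o/5350 - 7601/25370 = 12996/5350 - 7601/25370 = 12996*(1/5350) - 7601*1/25370 = 6498/2675 - 7601/25370 = 28904317/13572950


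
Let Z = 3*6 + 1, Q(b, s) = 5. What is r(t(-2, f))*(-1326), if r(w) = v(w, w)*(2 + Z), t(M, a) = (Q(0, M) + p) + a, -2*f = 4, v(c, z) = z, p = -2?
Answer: -27846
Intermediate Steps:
f = -2 (f = -½*4 = -2)
Z = 19 (Z = 18 + 1 = 19)
t(M, a) = 3 + a (t(M, a) = (5 - 2) + a = 3 + a)
r(w) = 21*w (r(w) = w*(2 + 19) = w*21 = 21*w)
r(t(-2, f))*(-1326) = (21*(3 - 2))*(-1326) = (21*1)*(-1326) = 21*(-1326) = -27846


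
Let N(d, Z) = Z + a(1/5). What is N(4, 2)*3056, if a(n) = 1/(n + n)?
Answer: 13752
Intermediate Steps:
a(n) = 1/(2*n)
N(d, Z) = 5/2 + Z (N(d, Z) = Z + 1/(2*(1/5)) = Z + 1/(2*(⅕)) = Z + (½)*5 = Z + 5/2 = 5/2 + Z)
N(4, 2)*3056 = (5/2 + 2)*3056 = (9/2)*3056 = 13752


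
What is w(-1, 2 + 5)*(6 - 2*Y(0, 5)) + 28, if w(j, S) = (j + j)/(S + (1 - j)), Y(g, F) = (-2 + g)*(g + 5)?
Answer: 200/9 ≈ 22.222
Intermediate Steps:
Y(g, F) = (-2 + g)*(5 + g)
w(j, S) = 2*j/(1 + S - j) (w(j, S) = (2*j)/(1 + S - j) = 2*j/(1 + S - j))
w(-1, 2 + 5)*(6 - 2*Y(0, 5)) + 28 = (2*(-1)/(1 + (2 + 5) - 1*(-1)))*(6 - 2*(-10 + 0² + 3*0)) + 28 = (2*(-1)/(1 + 7 + 1))*(6 - 2*(-10 + 0 + 0)) + 28 = (2*(-1)/9)*(6 - 2*(-10)) + 28 = (2*(-1)*(⅑))*(6 + 20) + 28 = -2/9*26 + 28 = -52/9 + 28 = 200/9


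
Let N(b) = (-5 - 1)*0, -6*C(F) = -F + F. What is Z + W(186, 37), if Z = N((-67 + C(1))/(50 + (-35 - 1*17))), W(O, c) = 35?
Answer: 35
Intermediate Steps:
C(F) = 0 (C(F) = -(-F + F)/6 = -⅙*0 = 0)
N(b) = 0 (N(b) = -6*0 = 0)
Z = 0
Z + W(186, 37) = 0 + 35 = 35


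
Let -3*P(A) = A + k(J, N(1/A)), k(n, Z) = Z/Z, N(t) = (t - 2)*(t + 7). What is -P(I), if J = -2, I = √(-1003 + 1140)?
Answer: ⅓ + √137/3 ≈ 4.2349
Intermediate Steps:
I = √137 ≈ 11.705
N(t) = (-2 + t)*(7 + t)
k(n, Z) = 1
P(A) = -⅓ - A/3 (P(A) = -(A + 1)/3 = -(1 + A)/3 = -⅓ - A/3)
-P(I) = -(-⅓ - √137/3) = ⅓ + √137/3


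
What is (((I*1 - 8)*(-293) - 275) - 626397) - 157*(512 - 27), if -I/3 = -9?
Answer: -708384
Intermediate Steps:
I = 27 (I = -3*(-9) = 27)
(((I*1 - 8)*(-293) - 275) - 626397) - 157*(512 - 27) = (((27*1 - 8)*(-293) - 275) - 626397) - 157*(512 - 27) = (((27 - 8)*(-293) - 275) - 626397) - 157*485 = ((19*(-293) - 275) - 626397) - 1*76145 = ((-5567 - 275) - 626397) - 76145 = (-5842 - 626397) - 76145 = -632239 - 76145 = -708384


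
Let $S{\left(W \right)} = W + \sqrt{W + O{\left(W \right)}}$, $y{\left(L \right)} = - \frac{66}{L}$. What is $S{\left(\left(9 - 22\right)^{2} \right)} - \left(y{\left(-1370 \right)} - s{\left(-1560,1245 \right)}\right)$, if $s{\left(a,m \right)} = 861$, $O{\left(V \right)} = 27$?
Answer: $\frac{715107}{685} \approx 1044.0$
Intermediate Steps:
$S{\left(W \right)} = W + \sqrt{27 + W}$ ($S{\left(W \right)} = W + \sqrt{W + 27} = W + \sqrt{27 + W}$)
$S{\left(\left(9 - 22\right)^{2} \right)} - \left(y{\left(-1370 \right)} - s{\left(-1560,1245 \right)}\right) = \left(\left(9 - 22\right)^{2} + \sqrt{27 + \left(9 - 22\right)^{2}}\right) - \left(- \frac{66}{-1370} - 861\right) = \left(\left(-13\right)^{2} + \sqrt{27 + \left(-13\right)^{2}}\right) - \left(\left(-66\right) \left(- \frac{1}{1370}\right) - 861\right) = \left(169 + \sqrt{27 + 169}\right) - \left(\frac{33}{685} - 861\right) = \left(169 + \sqrt{196}\right) - - \frac{589752}{685} = \left(169 + 14\right) + \frac{589752}{685} = 183 + \frac{589752}{685} = \frac{715107}{685}$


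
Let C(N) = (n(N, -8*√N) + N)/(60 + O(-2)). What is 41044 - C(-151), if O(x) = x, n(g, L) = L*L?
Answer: 2390367/58 ≈ 41213.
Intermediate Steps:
n(g, L) = L²
C(N) = 65*N/58 (C(N) = ((-8*√N)² + N)/(60 - 2) = (64*N + N)/58 = (65*N)*(1/58) = 65*N/58)
41044 - C(-151) = 41044 - 65*(-151)/58 = 41044 - 1*(-9815/58) = 41044 + 9815/58 = 2390367/58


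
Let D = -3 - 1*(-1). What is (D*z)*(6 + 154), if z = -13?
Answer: 4160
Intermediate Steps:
D = -2 (D = -3 + 1 = -2)
(D*z)*(6 + 154) = (-2*(-13))*(6 + 154) = 26*160 = 4160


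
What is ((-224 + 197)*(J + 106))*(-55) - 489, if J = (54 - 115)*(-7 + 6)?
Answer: 247506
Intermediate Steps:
J = 61 (J = -61*(-1) = 61)
((-224 + 197)*(J + 106))*(-55) - 489 = ((-224 + 197)*(61 + 106))*(-55) - 489 = -27*167*(-55) - 489 = -4509*(-55) - 489 = 247995 - 489 = 247506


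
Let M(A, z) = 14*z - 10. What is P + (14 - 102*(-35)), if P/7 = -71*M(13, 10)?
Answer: -61026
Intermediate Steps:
M(A, z) = -10 + 14*z
P = -64610 (P = 7*(-71*(-10 + 14*10)) = 7*(-71*(-10 + 140)) = 7*(-71*130) = 7*(-9230) = -64610)
P + (14 - 102*(-35)) = -64610 + (14 - 102*(-35)) = -64610 + (14 + 3570) = -64610 + 3584 = -61026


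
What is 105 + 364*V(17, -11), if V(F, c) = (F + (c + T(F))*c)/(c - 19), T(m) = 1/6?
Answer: -69622/45 ≈ -1547.2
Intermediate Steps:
T(m) = ⅙
V(F, c) = (F + c*(⅙ + c))/(-19 + c) (V(F, c) = (F + (c + ⅙)*c)/(c - 19) = (F + (⅙ + c)*c)/(-19 + c) = (F + c*(⅙ + c))/(-19 + c))
105 + 364*V(17, -11) = 105 + 364*((17 + (-11)² + (⅙)*(-11))/(-19 - 11)) = 105 + 364*((17 + 121 - 11/6)/(-30)) = 105 + 364*(-1/30*817/6) = 105 + 364*(-817/180) = 105 - 74347/45 = -69622/45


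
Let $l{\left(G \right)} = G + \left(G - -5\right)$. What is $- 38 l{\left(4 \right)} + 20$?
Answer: $-474$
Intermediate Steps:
$l{\left(G \right)} = 5 + 2 G$ ($l{\left(G \right)} = G + \left(G + 5\right) = G + \left(5 + G\right) = 5 + 2 G$)
$- 38 l{\left(4 \right)} + 20 = - 38 \left(5 + 2 \cdot 4\right) + 20 = - 38 \left(5 + 8\right) + 20 = \left(-38\right) 13 + 20 = -494 + 20 = -474$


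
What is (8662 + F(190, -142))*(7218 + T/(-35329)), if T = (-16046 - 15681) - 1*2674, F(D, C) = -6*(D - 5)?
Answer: 1926055456896/35329 ≈ 5.4518e+7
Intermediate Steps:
F(D, C) = 30 - 6*D (F(D, C) = -6*(-5 + D) = 30 - 6*D)
T = -34401 (T = -31727 - 2674 = -34401)
(8662 + F(190, -142))*(7218 + T/(-35329)) = (8662 + (30 - 6*190))*(7218 - 34401/(-35329)) = (8662 + (30 - 1140))*(7218 - 34401*(-1/35329)) = (8662 - 1110)*(7218 + 34401/35329) = 7552*(255039123/35329) = 1926055456896/35329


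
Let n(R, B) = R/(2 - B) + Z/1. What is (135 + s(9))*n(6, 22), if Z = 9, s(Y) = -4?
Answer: 11397/10 ≈ 1139.7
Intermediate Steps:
n(R, B) = 9 + R/(2 - B) (n(R, B) = R/(2 - B) + 9/1 = R/(2 - B) + 9*1 = R/(2 - B) + 9 = 9 + R/(2 - B))
(135 + s(9))*n(6, 22) = (135 - 4)*((-18 - 1*6 + 9*22)/(-2 + 22)) = 131*((-18 - 6 + 198)/20) = 131*((1/20)*174) = 131*(87/10) = 11397/10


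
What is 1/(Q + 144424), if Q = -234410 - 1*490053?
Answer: -1/580039 ≈ -1.7240e-6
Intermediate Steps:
Q = -724463 (Q = -234410 - 490053 = -724463)
1/(Q + 144424) = 1/(-724463 + 144424) = 1/(-580039) = -1/580039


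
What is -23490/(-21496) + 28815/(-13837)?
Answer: -147188055/148720076 ≈ -0.98970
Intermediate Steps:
-23490/(-21496) + 28815/(-13837) = -23490*(-1/21496) + 28815*(-1/13837) = 11745/10748 - 28815/13837 = -147188055/148720076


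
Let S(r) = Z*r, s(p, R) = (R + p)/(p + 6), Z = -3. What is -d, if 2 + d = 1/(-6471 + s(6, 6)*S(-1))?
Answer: 12937/6468 ≈ 2.0002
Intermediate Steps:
s(p, R) = (R + p)/(6 + p)
S(r) = -3*r
d = -12937/6468 (d = -2 + 1/(-6471 + ((6 + 6)/(6 + 6))*(-3*(-1))) = -2 + 1/(-6471 + (12/12)*3) = -2 + 1/(-6471 + ((1/12)*12)*3) = -2 + 1/(-6471 + 1*3) = -2 + 1/(-6471 + 3) = -2 + 1/(-6468) = -2 - 1/6468 = -12937/6468 ≈ -2.0002)
-d = -1*(-12937/6468) = 12937/6468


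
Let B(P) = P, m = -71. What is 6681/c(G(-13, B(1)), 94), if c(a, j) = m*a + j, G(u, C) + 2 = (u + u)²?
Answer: -2227/15920 ≈ -0.13989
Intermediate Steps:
G(u, C) = -2 + 4*u² (G(u, C) = -2 + (u + u)² = -2 + (2*u)² = -2 + 4*u²)
c(a, j) = j - 71*a (c(a, j) = -71*a + j = j - 71*a)
6681/c(G(-13, B(1)), 94) = 6681/(94 - 71*(-2 + 4*(-13)²)) = 6681/(94 - 71*(-2 + 4*169)) = 6681/(94 - 71*(-2 + 676)) = 6681/(94 - 71*674) = 6681/(94 - 47854) = 6681/(-47760) = 6681*(-1/47760) = -2227/15920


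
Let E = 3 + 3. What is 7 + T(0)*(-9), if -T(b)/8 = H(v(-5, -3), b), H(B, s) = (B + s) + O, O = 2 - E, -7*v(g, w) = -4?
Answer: -1679/7 ≈ -239.86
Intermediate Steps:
v(g, w) = 4/7 (v(g, w) = -⅐*(-4) = 4/7)
E = 6
O = -4 (O = 2 - 1*6 = 2 - 6 = -4)
H(B, s) = -4 + B + s (H(B, s) = (B + s) - 4 = -4 + B + s)
T(b) = 192/7 - 8*b (T(b) = -8*(-4 + 4/7 + b) = -8*(-24/7 + b) = 192/7 - 8*b)
7 + T(0)*(-9) = 7 + (192/7 - 8*0)*(-9) = 7 + (192/7 + 0)*(-9) = 7 + (192/7)*(-9) = 7 - 1728/7 = -1679/7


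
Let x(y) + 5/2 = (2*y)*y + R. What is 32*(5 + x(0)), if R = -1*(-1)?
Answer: 112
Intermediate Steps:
R = 1
x(y) = -3/2 + 2*y² (x(y) = -5/2 + ((2*y)*y + 1) = -5/2 + (2*y² + 1) = -5/2 + (1 + 2*y²) = -3/2 + 2*y²)
32*(5 + x(0)) = 32*(5 + (-3/2 + 2*0²)) = 32*(5 + (-3/2 + 2*0)) = 32*(5 + (-3/2 + 0)) = 32*(5 - 3/2) = 32*(7/2) = 112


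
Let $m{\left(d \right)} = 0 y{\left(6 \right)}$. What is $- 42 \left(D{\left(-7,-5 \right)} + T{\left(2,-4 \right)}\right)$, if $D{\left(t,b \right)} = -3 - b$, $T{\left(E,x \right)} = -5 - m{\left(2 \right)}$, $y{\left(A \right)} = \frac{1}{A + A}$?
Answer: $126$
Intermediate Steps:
$y{\left(A \right)} = \frac{1}{2 A}$
$m{\left(d \right)} = 0$ ($m{\left(d \right)} = 0 \frac{1}{2 \cdot 6} = 0 \cdot \frac{1}{2} \cdot \frac{1}{6} = 0 \cdot \frac{1}{12} = 0$)
$T{\left(E,x \right)} = -5$ ($T{\left(E,x \right)} = -5 - 0 = -5 + 0 = -5$)
$- 42 \left(D{\left(-7,-5 \right)} + T{\left(2,-4 \right)}\right) = - 42 \left(\left(-3 - -5\right) - 5\right) = - 42 \left(\left(-3 + 5\right) - 5\right) = - 42 \left(2 - 5\right) = \left(-42\right) \left(-3\right) = 126$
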